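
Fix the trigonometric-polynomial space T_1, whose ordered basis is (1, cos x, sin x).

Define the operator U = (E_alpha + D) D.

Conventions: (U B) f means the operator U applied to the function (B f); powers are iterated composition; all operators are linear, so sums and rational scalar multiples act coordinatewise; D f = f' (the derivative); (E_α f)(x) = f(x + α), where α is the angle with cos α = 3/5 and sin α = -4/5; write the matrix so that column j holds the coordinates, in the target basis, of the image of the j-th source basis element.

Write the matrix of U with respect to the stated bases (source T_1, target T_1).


the matrix is [[0, 0, 0]; [0, -1/5, 3/5]; [0, -3/5, -1/5]] (rows listed top to bottom)

image of 1: 0
image of cos x: -(1/5)cos x - (3/5)sin x
image of sin x: (3/5)cos x - (1/5)sin x
each image's coordinates form column j of the matrix


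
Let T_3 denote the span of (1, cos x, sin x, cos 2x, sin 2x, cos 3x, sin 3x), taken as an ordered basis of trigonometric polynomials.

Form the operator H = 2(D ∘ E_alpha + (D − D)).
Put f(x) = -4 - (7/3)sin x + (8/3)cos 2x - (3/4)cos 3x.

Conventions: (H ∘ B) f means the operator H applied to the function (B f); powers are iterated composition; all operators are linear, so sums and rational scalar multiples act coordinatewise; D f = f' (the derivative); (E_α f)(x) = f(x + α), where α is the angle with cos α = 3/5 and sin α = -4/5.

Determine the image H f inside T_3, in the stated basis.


the image equals g(x) = -(14/5)cos x - (56/15)sin x + (256/25)cos 2x + (224/75)sin 2x - (198/125)cos 3x - (1053/250)sin 3x

E_alpha f = -4 + (28/15)cos x - (7/5)sin x - (56/75)cos 2x + (64/25)sin 2x + (351/500)cos 3x - (33/125)sin 3x
D E_alpha f = -(7/5)cos x - (28/15)sin x + (128/25)cos 2x + (112/75)sin 2x - (99/125)cos 3x - (1053/500)sin 3x
D f = -(7/3)cos x - (16/3)sin 2x + (9/4)sin 3x
D f = -(7/3)cos x - (16/3)sin 2x + (9/4)sin 3x
(-D) f = (7/3)cos x + (16/3)sin 2x - (9/4)sin 3x
(D − D) f = 0
(D ∘ E_alpha + (D − D)) f = -(7/5)cos x - (28/15)sin x + (128/25)cos 2x + (112/75)sin 2x - (99/125)cos 3x - (1053/500)sin 3x
(2(D ∘ E_alpha + (D − D))) f = -(14/5)cos x - (56/15)sin x + (256/25)cos 2x + (224/75)sin 2x - (198/125)cos 3x - (1053/250)sin 3x


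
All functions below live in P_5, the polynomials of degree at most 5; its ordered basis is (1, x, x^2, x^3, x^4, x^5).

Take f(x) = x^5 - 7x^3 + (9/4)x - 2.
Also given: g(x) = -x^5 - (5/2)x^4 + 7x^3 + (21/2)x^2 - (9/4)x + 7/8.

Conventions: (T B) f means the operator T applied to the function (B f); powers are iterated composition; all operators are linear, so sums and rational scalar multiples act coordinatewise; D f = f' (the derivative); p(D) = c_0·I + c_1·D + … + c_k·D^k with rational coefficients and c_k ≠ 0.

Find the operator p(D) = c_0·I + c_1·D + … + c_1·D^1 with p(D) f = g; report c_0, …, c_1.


D^0 f = x^5 - 7x^3 + (9/4)x - 2
D^1 f = 5x^4 - 21x^2 + 9/4
matching coefficients of g against c_0 f + c_1 Df + … from the top degree down determines the c_i
solution: c_0 = -1, c_1 = -1/2

p(D) = -I − (1/2)·D, i.e. c_0 = -1, c_1 = -1/2


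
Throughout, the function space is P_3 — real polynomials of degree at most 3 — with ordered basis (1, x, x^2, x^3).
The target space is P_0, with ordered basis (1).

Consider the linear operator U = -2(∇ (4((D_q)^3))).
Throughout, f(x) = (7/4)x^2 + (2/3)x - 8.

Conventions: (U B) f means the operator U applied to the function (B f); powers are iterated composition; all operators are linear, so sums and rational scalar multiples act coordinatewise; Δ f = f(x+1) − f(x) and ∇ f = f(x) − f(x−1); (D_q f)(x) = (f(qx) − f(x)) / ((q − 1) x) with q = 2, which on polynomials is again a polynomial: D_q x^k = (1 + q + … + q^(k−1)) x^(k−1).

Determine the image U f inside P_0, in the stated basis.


the result is g(x) = 0

D_q f = (21/4)x + 2/3
D_q D_q f = 21/4
D_q D_q D_q f = 0
(4((D_q)^3)) f = 0
∇ (4((D_q)^3)) f = 0
(-2(∇ (4((D_q)^3)))) f = 0


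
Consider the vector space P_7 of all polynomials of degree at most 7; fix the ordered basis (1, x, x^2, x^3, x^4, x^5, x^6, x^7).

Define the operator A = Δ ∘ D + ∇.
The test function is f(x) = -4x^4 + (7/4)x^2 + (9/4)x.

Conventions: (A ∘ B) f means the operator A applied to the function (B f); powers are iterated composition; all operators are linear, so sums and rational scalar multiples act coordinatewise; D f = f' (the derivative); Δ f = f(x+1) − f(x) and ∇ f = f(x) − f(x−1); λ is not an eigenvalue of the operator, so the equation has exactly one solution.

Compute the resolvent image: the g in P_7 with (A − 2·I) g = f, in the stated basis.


the image equals g(x) = 2x^4 + 4x^3 + (89/8)x^2 + 32x + 521/16

write g with unknown coordinates in the stated basis and equate coefficients in (A − 2·I) g = f
solving from the highest basis element down gives g = 2x^4 + 4x^3 + (89/8)x^2 + 32x + 521/16
check: A g = 8x^3 + 24x^2 + (265/4)x + 521/8
so A g − 2·g = -4x^4 + (7/4)x^2 + (9/4)x = f ✓


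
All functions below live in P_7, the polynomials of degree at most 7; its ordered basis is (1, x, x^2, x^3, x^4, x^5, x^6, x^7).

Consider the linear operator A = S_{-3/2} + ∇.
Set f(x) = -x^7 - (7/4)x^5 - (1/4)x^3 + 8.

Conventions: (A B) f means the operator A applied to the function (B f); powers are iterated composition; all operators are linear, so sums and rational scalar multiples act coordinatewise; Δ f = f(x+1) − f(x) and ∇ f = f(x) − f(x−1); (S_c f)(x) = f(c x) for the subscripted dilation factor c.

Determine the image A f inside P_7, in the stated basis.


S_{-3/2} f = (2187/128)x^7 + (1701/128)x^5 + (27/32)x^3 + 8
∇ f = -7x^6 + 21x^5 - (175/4)x^4 + (105/2)x^3 - (157/4)x^2 + (33/2)x - 3
(S_{-3/2} + ∇) f = (2187/128)x^7 - 7x^6 + (4389/128)x^5 - (175/4)x^4 + (1707/32)x^3 - (157/4)x^2 + (33/2)x + 5

the result is g(x) = (2187/128)x^7 - 7x^6 + (4389/128)x^5 - (175/4)x^4 + (1707/32)x^3 - (157/4)x^2 + (33/2)x + 5


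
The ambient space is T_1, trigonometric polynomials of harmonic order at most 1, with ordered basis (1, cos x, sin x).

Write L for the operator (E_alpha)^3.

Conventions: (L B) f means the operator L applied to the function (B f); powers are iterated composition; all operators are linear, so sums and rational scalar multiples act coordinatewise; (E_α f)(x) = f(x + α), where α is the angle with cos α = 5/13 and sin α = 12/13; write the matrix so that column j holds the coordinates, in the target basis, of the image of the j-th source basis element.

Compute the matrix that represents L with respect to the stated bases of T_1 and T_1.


the matrix is [[1, 0, 0]; [0, -2035/2197, -828/2197]; [0, 828/2197, -2035/2197]] (rows listed top to bottom)

image of 1: 1
image of cos x: -(2035/2197)cos x + (828/2197)sin x
image of sin x: -(828/2197)cos x - (2035/2197)sin x
each image's coordinates form column j of the matrix


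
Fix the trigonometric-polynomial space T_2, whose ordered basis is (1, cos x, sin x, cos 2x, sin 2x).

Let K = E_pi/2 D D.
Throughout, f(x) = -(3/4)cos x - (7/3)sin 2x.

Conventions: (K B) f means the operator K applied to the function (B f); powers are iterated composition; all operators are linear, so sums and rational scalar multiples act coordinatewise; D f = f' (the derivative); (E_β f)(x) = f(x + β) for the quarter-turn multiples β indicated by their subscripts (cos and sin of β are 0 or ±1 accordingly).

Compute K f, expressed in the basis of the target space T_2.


D f = (3/4)sin x - (14/3)cos 2x
D D f = (3/4)cos x + (28/3)sin 2x
E_pi/2 D D f = -(3/4)sin x - (28/3)sin 2x

the result is g(x) = -(3/4)sin x - (28/3)sin 2x


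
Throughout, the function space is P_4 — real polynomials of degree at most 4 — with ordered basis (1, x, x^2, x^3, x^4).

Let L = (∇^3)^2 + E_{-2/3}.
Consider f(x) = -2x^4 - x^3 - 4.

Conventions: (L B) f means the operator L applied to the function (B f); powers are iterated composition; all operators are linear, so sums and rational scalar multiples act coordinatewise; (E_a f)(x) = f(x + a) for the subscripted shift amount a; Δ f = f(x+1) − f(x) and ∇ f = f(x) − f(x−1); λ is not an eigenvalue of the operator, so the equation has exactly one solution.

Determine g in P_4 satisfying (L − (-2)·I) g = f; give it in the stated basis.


g(x) = -(2/3)x^4 - (25/27)x^3 - (2/81)x^2 + (100/729)x - 8836/6561

write g with unknown coordinates in the stated basis and equate coefficients in (L − (-2)·I) g = f
solving from the highest basis element down gives g = -(2/3)x^4 - (25/27)x^3 - (2/81)x^2 + (100/729)x - 8836/6561
check: L g = -(2/3)x^4 + (23/27)x^3 + (4/81)x^2 - (200/729)x - 8572/6561
so L g − (-2)·g = -2x^4 - x^3 - 4 = f ✓


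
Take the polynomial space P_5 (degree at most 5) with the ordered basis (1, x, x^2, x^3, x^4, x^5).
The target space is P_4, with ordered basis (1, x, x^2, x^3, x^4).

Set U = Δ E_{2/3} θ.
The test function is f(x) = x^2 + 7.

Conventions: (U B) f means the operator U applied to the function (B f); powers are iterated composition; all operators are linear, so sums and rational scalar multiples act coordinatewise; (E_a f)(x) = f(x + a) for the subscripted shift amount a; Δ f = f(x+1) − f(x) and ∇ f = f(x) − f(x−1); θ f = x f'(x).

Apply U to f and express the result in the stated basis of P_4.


θ f = 2x^2
E_{2/3} θ f = 2x^2 + (8/3)x + 8/9
Δ E_{2/3} θ f = 4x + 14/3

the image equals g(x) = 4x + 14/3


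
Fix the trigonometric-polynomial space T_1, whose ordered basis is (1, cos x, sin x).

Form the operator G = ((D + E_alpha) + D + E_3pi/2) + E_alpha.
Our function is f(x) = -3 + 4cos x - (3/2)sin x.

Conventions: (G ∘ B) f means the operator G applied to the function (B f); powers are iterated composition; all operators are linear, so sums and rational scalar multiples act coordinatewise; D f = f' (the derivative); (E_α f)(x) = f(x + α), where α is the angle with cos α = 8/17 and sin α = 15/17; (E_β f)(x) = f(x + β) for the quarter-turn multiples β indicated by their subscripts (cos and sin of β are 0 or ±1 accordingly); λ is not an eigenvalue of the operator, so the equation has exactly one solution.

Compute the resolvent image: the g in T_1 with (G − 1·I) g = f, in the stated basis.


write g with unknown coordinates in the stated basis and equate coefficients in (G − 1·I) g = f
solving from the highest basis element down gives g = -3/2 + (133/260)cos x + (379/260)sin x
check: G g = -9/2 + (1173/260)cos x - (11/260)sin x
so G g − 1·g = -3 + 4cos x - (3/2)sin x = f ✓

the result is g(x) = -3/2 + (133/260)cos x + (379/260)sin x


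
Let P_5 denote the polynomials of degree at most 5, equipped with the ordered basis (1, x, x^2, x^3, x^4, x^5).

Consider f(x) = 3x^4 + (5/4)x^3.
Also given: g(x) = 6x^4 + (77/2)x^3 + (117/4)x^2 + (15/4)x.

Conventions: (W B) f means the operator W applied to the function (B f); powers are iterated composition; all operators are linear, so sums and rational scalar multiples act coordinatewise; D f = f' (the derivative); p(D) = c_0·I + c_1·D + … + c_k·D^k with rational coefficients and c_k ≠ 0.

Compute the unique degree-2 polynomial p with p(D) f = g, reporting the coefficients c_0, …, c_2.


D^0 f = 3x^4 + (5/4)x^3
D^1 f = 12x^3 + (15/4)x^2
D^2 f = 36x^2 + (15/2)x
matching coefficients of g against c_0 f + c_1 Df + … from the top degree down determines the c_i
solution: c_0 = 2, c_1 = 3, c_2 = 1/2

c_0 = 2, c_1 = 3, c_2 = 1/2


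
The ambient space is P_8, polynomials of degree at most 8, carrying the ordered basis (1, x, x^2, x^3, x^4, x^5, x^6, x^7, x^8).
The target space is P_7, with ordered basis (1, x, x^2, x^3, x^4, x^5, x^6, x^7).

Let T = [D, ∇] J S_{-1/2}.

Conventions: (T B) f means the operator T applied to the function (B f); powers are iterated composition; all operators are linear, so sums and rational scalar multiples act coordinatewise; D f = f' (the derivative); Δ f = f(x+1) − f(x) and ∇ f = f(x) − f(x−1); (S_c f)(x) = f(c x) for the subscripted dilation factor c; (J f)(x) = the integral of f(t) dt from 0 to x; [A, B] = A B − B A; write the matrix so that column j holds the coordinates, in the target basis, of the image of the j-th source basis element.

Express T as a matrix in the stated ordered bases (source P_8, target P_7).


the matrix is [[0, 0, 0, 0, 0, 0, 0, 0, 0]; [0, 0, 0, 0, 0, 0, 0, 0, 0]; [0, 0, 0, 0, 0, 0, 0, 0, 0]; [0, 0, 0, 0, 0, 0, 0, 0, 0]; [0, 0, 0, 0, 0, 0, 0, 0, 0]; [0, 0, 0, 0, 0, 0, 0, 0, 0]; [0, 0, 0, 0, 0, 0, 0, 0, 0]; [0, 0, 0, 0, 0, 0, 0, 0, 0]] (rows listed top to bottom)

image of 1: 0
image of x: 0
image of x^2: 0
image of x^3: 0
image of x^4: 0
image of x^5: 0
image of x^6: 0
image of x^7: 0
image of x^8: 0
each image's coordinates form column j of the matrix


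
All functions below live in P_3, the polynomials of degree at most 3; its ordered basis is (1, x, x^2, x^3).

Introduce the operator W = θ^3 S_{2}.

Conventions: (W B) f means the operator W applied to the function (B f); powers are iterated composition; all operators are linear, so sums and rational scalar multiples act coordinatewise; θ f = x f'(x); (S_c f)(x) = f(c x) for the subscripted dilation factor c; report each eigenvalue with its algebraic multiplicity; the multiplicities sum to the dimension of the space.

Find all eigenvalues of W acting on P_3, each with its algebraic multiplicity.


image of 1: 0
image of x: 2x
image of x^2: 32x^2
image of x^3: 216x^3
the matrix is upper triangular; its diagonal is (0, 2, 32, 216)
for a triangular matrix the eigenvalues are the diagonal entries, with algebraic multiplicity their repetition count

λ = 0 (multiplicity 1), λ = 2 (multiplicity 1), λ = 32 (multiplicity 1), λ = 216 (multiplicity 1)


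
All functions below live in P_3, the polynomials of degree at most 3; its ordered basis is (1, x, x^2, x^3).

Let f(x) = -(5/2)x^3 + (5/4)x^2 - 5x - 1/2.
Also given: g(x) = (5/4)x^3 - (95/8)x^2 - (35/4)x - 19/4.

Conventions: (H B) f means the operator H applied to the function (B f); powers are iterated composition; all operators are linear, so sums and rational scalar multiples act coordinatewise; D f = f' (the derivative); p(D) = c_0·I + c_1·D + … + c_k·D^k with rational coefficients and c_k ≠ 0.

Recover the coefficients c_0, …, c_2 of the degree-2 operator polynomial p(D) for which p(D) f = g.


p(D) = -(1/2)·I + (3/2)·D + D^2, i.e. c_0 = -1/2, c_1 = 3/2, c_2 = 1

D^0 f = -(5/2)x^3 + (5/4)x^2 - 5x - 1/2
D^1 f = -(15/2)x^2 + (5/2)x - 5
D^2 f = -15x + 5/2
matching coefficients of g against c_0 f + c_1 Df + … from the top degree down determines the c_i
solution: c_0 = -1/2, c_1 = 3/2, c_2 = 1


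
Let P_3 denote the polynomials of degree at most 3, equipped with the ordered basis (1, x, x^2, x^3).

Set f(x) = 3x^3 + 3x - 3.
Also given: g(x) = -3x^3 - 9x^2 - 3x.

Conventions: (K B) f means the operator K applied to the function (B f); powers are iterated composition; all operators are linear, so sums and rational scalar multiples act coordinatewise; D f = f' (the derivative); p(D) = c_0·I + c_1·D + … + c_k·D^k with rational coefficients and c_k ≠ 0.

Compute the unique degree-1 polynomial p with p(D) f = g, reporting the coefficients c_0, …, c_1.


c_0 = -1, c_1 = -1

D^0 f = 3x^3 + 3x - 3
D^1 f = 9x^2 + 3
matching coefficients of g against c_0 f + c_1 Df + … from the top degree down determines the c_i
solution: c_0 = -1, c_1 = -1


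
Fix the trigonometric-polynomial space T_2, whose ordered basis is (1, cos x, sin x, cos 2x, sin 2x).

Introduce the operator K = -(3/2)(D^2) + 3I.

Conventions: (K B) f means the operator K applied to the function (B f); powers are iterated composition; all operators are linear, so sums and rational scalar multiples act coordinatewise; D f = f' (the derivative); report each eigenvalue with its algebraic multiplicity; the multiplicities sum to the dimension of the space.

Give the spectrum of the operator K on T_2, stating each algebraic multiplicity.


image of 1: 3
image of cos x: (9/2)cos x
image of sin x: (9/2)sin x
image of cos 2x: 9cos 2x
image of sin 2x: 9sin 2x
the matrix is diagonal; its diagonal is (3, 9/2, 9/2, 9, 9)
for a triangular matrix the eigenvalues are the diagonal entries, with algebraic multiplicity their repetition count

λ = 3 (multiplicity 1), λ = 9/2 (multiplicity 2), λ = 9 (multiplicity 2)


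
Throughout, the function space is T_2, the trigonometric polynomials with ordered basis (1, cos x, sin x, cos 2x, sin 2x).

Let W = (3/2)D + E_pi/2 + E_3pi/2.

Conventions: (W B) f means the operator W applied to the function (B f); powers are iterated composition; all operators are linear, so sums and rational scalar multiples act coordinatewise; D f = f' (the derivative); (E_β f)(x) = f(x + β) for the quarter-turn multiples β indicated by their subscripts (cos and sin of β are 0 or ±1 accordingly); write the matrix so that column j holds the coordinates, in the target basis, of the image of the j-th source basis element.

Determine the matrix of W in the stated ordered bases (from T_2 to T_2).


the matrix is [[2, 0, 0, 0, 0]; [0, 0, 3/2, 0, 0]; [0, -3/2, 0, 0, 0]; [0, 0, 0, -2, 3]; [0, 0, 0, -3, -2]] (rows listed top to bottom)

image of 1: 2
image of cos x: -(3/2)sin x
image of sin x: (3/2)cos x
image of cos 2x: -2cos 2x - 3sin 2x
image of sin 2x: 3cos 2x - 2sin 2x
each image's coordinates form column j of the matrix


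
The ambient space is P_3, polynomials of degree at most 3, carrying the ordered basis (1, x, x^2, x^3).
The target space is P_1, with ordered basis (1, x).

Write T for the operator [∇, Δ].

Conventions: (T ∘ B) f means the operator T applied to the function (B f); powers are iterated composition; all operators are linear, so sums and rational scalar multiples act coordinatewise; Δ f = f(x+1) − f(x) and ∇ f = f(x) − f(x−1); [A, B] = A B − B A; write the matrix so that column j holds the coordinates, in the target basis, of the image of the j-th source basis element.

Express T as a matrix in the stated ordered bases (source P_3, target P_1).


the matrix is [[0, 0, 0, 0]; [0, 0, 0, 0]] (rows listed top to bottom)

image of 1: 0
image of x: 0
image of x^2: 0
image of x^3: 0
each image's coordinates form column j of the matrix


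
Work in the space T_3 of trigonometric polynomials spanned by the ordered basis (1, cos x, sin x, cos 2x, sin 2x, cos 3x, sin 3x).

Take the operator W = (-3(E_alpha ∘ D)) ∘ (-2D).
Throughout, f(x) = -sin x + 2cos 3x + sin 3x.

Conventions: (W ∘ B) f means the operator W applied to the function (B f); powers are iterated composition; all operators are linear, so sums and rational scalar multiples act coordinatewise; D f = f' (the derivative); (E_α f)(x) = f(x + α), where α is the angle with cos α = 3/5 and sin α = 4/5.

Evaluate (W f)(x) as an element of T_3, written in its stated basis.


D f = -cos x + 3cos 3x - 6sin 3x
(-2D) f = 2cos x - 6cos 3x + 12sin 3x
D (-2D) f = -2sin x + 36cos 3x + 18sin 3x
E_alpha D (-2D) f = -(8/5)cos x - (6/5)sin x - (684/25)cos 3x - (738/25)sin 3x
(-3(E_alpha ∘ D)) (-2D) f = (24/5)cos x + (18/5)sin x + (2052/25)cos 3x + (2214/25)sin 3x

the result is g(x) = (24/5)cos x + (18/5)sin x + (2052/25)cos 3x + (2214/25)sin 3x


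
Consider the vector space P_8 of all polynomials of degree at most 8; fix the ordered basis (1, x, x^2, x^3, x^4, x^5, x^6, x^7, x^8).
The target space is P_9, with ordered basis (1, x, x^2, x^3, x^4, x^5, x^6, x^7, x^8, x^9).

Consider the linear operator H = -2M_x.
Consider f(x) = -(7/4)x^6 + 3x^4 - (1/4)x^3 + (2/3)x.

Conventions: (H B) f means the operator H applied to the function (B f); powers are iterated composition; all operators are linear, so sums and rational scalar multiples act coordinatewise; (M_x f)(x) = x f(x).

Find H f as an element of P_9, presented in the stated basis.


M_x f = -(7/4)x^7 + 3x^5 - (1/4)x^4 + (2/3)x^2
(-2M_x) f = (7/2)x^7 - 6x^5 + (1/2)x^4 - (4/3)x^2

g(x) = (7/2)x^7 - 6x^5 + (1/2)x^4 - (4/3)x^2


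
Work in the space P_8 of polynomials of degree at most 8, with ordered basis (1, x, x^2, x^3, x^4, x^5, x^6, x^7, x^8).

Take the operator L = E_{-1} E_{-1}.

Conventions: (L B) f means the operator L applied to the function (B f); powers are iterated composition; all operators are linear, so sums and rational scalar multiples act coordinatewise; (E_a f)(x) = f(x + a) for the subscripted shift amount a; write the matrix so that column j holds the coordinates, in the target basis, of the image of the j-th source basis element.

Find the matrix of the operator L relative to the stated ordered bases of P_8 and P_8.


the matrix is [[1, -2, 4, -8, 16, -32, 64, -128, 256]; [0, 1, -4, 12, -32, 80, -192, 448, -1024]; [0, 0, 1, -6, 24, -80, 240, -672, 1792]; [0, 0, 0, 1, -8, 40, -160, 560, -1792]; [0, 0, 0, 0, 1, -10, 60, -280, 1120]; [0, 0, 0, 0, 0, 1, -12, 84, -448]; [0, 0, 0, 0, 0, 0, 1, -14, 112]; [0, 0, 0, 0, 0, 0, 0, 1, -16]; [0, 0, 0, 0, 0, 0, 0, 0, 1]] (rows listed top to bottom)

image of 1: 1
image of x: x - 2
image of x^2: x^2 - 4x + 4
image of x^3: x^3 - 6x^2 + 12x - 8
image of x^4: x^4 - 8x^3 + 24x^2 - 32x + 16
image of x^5: x^5 - 10x^4 + 40x^3 - 80x^2 + 80x - 32
image of x^6: x^6 - 12x^5 + 60x^4 - 160x^3 + 240x^2 - 192x + 64
image of x^7: x^7 - 14x^6 + 84x^5 - 280x^4 + 560x^3 - 672x^2 + 448x - 128
image of x^8: x^8 - 16x^7 + 112x^6 - 448x^5 + 1120x^4 - 1792x^3 + 1792x^2 - 1024x + 256
each image's coordinates form column j of the matrix


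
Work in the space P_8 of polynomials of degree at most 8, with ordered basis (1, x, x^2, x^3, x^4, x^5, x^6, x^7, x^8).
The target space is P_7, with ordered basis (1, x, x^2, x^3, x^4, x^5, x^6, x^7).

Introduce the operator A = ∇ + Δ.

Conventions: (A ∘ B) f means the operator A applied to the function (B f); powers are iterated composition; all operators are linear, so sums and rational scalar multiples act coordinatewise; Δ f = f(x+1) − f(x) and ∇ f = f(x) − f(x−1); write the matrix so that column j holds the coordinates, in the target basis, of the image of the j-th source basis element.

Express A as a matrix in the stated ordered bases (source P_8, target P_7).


the matrix is [[0, 2, 0, 2, 0, 2, 0, 2, 0]; [0, 0, 4, 0, 8, 0, 12, 0, 16]; [0, 0, 0, 6, 0, 20, 0, 42, 0]; [0, 0, 0, 0, 8, 0, 40, 0, 112]; [0, 0, 0, 0, 0, 10, 0, 70, 0]; [0, 0, 0, 0, 0, 0, 12, 0, 112]; [0, 0, 0, 0, 0, 0, 0, 14, 0]; [0, 0, 0, 0, 0, 0, 0, 0, 16]] (rows listed top to bottom)

image of 1: 0
image of x: 2
image of x^2: 4x
image of x^3: 6x^2 + 2
image of x^4: 8x^3 + 8x
image of x^5: 10x^4 + 20x^2 + 2
image of x^6: 12x^5 + 40x^3 + 12x
image of x^7: 14x^6 + 70x^4 + 42x^2 + 2
image of x^8: 16x^7 + 112x^5 + 112x^3 + 16x
each image's coordinates form column j of the matrix


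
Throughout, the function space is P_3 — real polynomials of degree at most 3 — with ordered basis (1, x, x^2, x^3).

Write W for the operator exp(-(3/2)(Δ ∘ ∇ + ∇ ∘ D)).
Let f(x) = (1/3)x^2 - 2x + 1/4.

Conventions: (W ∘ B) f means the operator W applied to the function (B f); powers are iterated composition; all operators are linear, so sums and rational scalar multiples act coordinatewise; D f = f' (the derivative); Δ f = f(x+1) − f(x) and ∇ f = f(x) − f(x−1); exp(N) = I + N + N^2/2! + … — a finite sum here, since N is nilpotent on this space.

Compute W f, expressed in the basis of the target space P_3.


g(x) = (1/3)x^2 - 2x - 7/4

order-1 term: -2
the series for exp(-(3/2)(Δ ∘ ∇ + ∇ ∘ D)) f terminates at order 1
exp(-(3/2)(Δ ∘ ∇ + ∇ ∘ D)) f = (1/3)x^2 - 2x - 7/4


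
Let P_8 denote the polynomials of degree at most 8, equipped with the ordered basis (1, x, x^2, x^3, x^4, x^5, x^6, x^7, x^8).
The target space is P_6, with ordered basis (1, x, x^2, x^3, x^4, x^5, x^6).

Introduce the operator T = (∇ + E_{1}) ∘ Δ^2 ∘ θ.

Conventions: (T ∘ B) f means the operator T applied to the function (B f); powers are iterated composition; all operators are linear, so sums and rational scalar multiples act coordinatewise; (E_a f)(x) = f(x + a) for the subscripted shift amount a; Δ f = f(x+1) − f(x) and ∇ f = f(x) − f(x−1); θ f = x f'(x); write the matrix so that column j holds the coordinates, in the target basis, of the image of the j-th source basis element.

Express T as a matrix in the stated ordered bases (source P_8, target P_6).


the matrix is [[0, 0, 4, 54, 248, 1050, 3972, 14406, 50416]; [0, 0, 0, 18, 288, 1550, 7560, 32438, 131712]; [0, 0, 0, 0, 48, 900, 5580, 30870, 148288]; [0, 0, 0, 0, 0, 100, 2160, 15190, 94080]; [0, 0, 0, 0, 0, 0, 180, 4410, 34720]; [0, 0, 0, 0, 0, 0, 0, 294, 8064]; [0, 0, 0, 0, 0, 0, 0, 0, 448]] (rows listed top to bottom)

image of 1: 0
image of x: 0
image of x^2: 4
image of x^3: 18x + 54
image of x^4: 48x^2 + 288x + 248
image of x^5: 100x^3 + 900x^2 + 1550x + 1050
image of x^6: 180x^4 + 2160x^3 + 5580x^2 + 7560x + 3972
image of x^7: 294x^5 + 4410x^4 + 15190x^3 + 30870x^2 + 32438x + 14406
image of x^8: 448x^6 + 8064x^5 + 34720x^4 + 94080x^3 + 148288x^2 + 131712x + 50416
each image's coordinates form column j of the matrix


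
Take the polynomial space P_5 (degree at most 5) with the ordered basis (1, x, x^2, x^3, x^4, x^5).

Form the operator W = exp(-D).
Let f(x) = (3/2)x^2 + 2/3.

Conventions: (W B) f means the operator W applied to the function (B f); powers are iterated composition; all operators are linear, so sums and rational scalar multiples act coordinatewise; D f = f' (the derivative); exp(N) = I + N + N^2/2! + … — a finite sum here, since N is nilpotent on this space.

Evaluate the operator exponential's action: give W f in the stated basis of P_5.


order-1 term: -3x
order-2 term: 3/2
the series for exp(-D) f terminates at order 2
exp(-D) f = (3/2)x^2 - 3x + 13/6

g(x) = (3/2)x^2 - 3x + 13/6


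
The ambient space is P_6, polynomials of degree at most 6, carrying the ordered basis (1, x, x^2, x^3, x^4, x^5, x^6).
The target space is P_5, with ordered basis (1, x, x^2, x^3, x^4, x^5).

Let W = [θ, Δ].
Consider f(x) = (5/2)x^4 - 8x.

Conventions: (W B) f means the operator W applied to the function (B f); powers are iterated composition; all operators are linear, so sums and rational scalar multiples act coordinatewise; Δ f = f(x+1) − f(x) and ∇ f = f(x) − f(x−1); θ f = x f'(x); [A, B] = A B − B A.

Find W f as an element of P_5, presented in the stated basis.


Δ f = 10x^3 + 15x^2 + 10x - 11/2
θ Δ f = 30x^3 + 30x^2 + 10x
θ f = 10x^4 - 8x
Δ θ f = 40x^3 + 60x^2 + 40x + 2
[θ, Δ] f = -10x^3 - 30x^2 - 30x - 2

the image equals g(x) = -10x^3 - 30x^2 - 30x - 2


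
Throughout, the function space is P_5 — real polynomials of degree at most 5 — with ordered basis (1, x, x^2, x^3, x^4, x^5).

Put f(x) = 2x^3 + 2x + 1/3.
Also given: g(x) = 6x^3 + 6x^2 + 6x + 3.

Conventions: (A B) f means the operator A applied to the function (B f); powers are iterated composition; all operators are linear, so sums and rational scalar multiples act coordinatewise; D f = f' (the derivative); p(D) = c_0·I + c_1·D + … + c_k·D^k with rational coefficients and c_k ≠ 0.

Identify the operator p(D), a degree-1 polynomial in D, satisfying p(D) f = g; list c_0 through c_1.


D^0 f = 2x^3 + 2x + 1/3
D^1 f = 6x^2 + 2
matching coefficients of g against c_0 f + c_1 Df + … from the top degree down determines the c_i
solution: c_0 = 3, c_1 = 1

c_0 = 3, c_1 = 1


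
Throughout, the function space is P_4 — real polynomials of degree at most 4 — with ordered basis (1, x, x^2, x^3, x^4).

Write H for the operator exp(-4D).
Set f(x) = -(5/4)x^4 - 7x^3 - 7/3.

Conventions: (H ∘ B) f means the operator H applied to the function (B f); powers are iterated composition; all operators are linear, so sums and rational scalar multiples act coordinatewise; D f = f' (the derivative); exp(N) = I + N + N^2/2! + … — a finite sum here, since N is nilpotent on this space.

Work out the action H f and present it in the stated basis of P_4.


g(x) = -(5/4)x^4 + 13x^3 - 36x^2 - 16x + 377/3

order-1 term: 20x^3 + 84x^2
order-2 term: -120x^2 - 336x
order-3 term: 320x + 448
order-4 term: -320
the series for exp(-4D) f terminates at order 4
exp(-4D) f = -(5/4)x^4 + 13x^3 - 36x^2 - 16x + 377/3


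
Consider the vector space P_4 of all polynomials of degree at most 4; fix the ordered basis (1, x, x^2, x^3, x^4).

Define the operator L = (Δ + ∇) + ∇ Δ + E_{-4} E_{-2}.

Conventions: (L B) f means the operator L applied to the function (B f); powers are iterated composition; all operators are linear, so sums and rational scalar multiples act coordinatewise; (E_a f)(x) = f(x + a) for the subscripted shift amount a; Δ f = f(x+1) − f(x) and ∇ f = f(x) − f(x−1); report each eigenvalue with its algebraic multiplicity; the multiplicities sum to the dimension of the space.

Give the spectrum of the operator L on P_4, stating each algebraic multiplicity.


image of 1: 1
image of x: x - 4
image of x^2: x^2 - 8x + 38
image of x^3: x^3 - 12x^2 + 114x - 214
image of x^4: x^4 - 16x^3 + 228x^2 - 856x + 1298
the matrix is upper triangular; its diagonal is (1, 1, 1, 1, 1)
for a triangular matrix the eigenvalues are the diagonal entries, with algebraic multiplicity their repetition count

λ = 1 (multiplicity 5)


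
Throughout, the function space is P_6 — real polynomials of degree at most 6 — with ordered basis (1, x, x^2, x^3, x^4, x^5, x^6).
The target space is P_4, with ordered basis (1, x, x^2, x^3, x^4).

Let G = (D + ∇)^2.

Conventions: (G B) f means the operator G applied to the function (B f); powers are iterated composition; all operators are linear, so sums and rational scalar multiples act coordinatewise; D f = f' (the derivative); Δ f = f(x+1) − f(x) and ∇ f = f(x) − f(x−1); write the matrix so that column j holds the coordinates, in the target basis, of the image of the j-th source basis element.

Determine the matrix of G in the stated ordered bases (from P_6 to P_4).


the matrix is [[0, 0, 8, -12, 22, -40, 74]; [0, 0, 0, 24, -48, 110, -240]; [0, 0, 0, 0, 48, -120, 330]; [0, 0, 0, 0, 0, 80, -240]; [0, 0, 0, 0, 0, 0, 120]] (rows listed top to bottom)

image of 1: 0
image of x: 0
image of x^2: 8
image of x^3: 24x - 12
image of x^4: 48x^2 - 48x + 22
image of x^5: 80x^3 - 120x^2 + 110x - 40
image of x^6: 120x^4 - 240x^3 + 330x^2 - 240x + 74
each image's coordinates form column j of the matrix


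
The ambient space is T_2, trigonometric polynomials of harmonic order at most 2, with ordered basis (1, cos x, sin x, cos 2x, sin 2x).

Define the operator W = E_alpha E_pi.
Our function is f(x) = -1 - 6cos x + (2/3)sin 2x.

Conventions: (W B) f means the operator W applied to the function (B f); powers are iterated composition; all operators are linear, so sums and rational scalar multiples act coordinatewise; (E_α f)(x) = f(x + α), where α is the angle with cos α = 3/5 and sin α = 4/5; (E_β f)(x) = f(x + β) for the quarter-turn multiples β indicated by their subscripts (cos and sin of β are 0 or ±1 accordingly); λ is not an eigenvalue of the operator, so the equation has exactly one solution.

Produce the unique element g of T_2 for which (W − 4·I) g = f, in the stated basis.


write g with unknown coordinates in the stated basis and equate coefficients in (W − 4·I) g = f
solving from the highest basis element down gives g = 1/3 + (138/109)cos x + (24/109)sin x - (16/481)cos 2x - (214/1443)sin 2x
check: W g = 1/3 - (102/109)cos x + (96/109)sin x - (64/481)cos 2x + (106/1443)sin 2x
so W g − 4·g = -1 - 6cos x + (2/3)sin 2x = f ✓

the image equals g(x) = 1/3 + (138/109)cos x + (24/109)sin x - (16/481)cos 2x - (214/1443)sin 2x


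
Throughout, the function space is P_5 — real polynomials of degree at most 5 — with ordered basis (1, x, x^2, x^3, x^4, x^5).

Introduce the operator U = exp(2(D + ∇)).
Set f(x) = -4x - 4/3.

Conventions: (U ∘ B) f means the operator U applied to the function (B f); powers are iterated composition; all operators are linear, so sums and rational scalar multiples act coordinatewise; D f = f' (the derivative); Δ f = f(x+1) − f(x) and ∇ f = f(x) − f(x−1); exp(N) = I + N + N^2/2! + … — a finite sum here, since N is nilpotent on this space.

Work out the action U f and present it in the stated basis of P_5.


order-1 term: -16
the series for exp(2(D + ∇)) f terminates at order 1
exp(2(D + ∇)) f = -4x - 52/3

the result is g(x) = -4x - 52/3


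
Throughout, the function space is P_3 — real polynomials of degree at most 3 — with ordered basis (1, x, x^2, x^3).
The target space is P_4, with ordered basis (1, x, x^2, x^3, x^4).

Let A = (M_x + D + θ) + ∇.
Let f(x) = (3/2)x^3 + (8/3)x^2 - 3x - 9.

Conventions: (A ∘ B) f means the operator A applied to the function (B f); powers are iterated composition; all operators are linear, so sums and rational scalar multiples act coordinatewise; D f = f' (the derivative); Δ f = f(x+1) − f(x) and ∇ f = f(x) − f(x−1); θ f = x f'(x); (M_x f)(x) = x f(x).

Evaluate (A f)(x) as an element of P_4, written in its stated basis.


M_x f = (3/2)x^4 + (8/3)x^3 - 3x^2 - 9x
D f = (9/2)x^2 + (16/3)x - 3
θ f = (9/2)x^3 + (16/3)x^2 - 3x
(M_x + D + θ) f = (3/2)x^4 + (43/6)x^3 + (41/6)x^2 - (20/3)x - 3
∇ f = (9/2)x^2 + (5/6)x - 25/6
((M_x + D + θ) + ∇) f = (3/2)x^4 + (43/6)x^3 + (34/3)x^2 - (35/6)x - 43/6

the image equals g(x) = (3/2)x^4 + (43/6)x^3 + (34/3)x^2 - (35/6)x - 43/6


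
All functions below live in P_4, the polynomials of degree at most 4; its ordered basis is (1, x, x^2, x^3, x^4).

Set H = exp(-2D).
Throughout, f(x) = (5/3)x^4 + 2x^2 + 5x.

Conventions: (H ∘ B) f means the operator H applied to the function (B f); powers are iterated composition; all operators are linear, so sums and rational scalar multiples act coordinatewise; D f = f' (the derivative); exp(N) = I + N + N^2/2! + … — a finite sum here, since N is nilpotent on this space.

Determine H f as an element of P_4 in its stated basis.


the image equals g(x) = (5/3)x^4 - (40/3)x^3 + 42x^2 - (169/3)x + 74/3

order-1 term: -(40/3)x^3 - 8x - 10
order-2 term: 40x^2 + 8
order-3 term: -(160/3)x
order-4 term: 80/3
the series for exp(-2D) f terminates at order 4
exp(-2D) f = (5/3)x^4 - (40/3)x^3 + 42x^2 - (169/3)x + 74/3


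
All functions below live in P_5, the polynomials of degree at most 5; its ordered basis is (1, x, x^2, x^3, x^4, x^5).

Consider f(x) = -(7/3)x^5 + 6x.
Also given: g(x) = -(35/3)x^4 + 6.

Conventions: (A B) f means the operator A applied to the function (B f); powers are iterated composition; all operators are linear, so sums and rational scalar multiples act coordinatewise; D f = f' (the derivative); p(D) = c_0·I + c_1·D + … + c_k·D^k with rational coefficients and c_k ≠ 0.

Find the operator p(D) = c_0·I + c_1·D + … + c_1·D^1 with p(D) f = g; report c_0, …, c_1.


c_0 = 0, c_1 = 1

D^0 f = -(7/3)x^5 + 6x
D^1 f = -(35/3)x^4 + 6
matching coefficients of g against c_0 f + c_1 Df + … from the top degree down determines the c_i
solution: c_0 = 0, c_1 = 1


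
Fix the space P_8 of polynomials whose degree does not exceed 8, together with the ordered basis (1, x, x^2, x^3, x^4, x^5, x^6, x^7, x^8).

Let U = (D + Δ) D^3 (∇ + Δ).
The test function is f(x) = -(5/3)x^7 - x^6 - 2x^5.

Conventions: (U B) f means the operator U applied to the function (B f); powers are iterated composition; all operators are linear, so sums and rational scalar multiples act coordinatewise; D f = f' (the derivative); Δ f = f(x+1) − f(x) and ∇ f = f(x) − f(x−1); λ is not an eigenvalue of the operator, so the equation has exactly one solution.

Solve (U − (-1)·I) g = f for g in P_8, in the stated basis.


the image equals g(x) = -(5/3)x^7 - x^6 - 2x^5 + 16800x^2 + 11280x + 10080

write g with unknown coordinates in the stated basis and equate coefficients in (U − (-1)·I) g = f
solving from the highest basis element down gives g = -(5/3)x^7 - x^6 - 2x^5 + 16800x^2 + 11280x + 10080
check: U g = -16800x^2 - 11280x - 10080
so U g − (-1)·g = -(5/3)x^7 - x^6 - 2x^5 = f ✓


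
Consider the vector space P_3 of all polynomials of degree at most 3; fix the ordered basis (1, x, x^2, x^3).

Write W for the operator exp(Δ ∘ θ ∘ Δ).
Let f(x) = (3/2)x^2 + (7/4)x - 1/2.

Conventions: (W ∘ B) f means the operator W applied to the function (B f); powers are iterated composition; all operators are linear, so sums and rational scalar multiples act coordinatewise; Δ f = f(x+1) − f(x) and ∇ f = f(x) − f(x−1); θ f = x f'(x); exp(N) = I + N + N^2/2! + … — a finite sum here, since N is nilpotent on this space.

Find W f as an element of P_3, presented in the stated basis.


g(x) = (3/2)x^2 + (7/4)x + 5/2

order-1 term: 3
the series for exp(Δ ∘ θ ∘ Δ) f terminates at order 1
exp(Δ ∘ θ ∘ Δ) f = (3/2)x^2 + (7/4)x + 5/2


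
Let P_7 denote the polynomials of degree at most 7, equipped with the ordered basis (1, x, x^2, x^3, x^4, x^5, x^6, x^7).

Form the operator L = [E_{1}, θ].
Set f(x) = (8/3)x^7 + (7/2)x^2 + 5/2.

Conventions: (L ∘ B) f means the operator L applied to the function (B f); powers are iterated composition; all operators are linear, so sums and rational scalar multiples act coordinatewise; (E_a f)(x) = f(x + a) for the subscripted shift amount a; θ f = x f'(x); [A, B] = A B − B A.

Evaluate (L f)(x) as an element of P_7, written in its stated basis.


the result is g(x) = (56/3)x^6 + 112x^5 + 280x^4 + (1120/3)x^3 + 280x^2 + 119x + 77/3

θ f = (56/3)x^7 + 7x^2
E_{1} θ f = (56/3)x^7 + (392/3)x^6 + 392x^5 + (1960/3)x^4 + (1960/3)x^3 + 399x^2 + (434/3)x + 77/3
E_{1} f = (8/3)x^7 + (56/3)x^6 + 56x^5 + (280/3)x^4 + (280/3)x^3 + (119/2)x^2 + (77/3)x + 26/3
θ E_{1} f = (56/3)x^7 + 112x^6 + 280x^5 + (1120/3)x^4 + 280x^3 + 119x^2 + (77/3)x
[E_{1}, θ] f = (56/3)x^6 + 112x^5 + 280x^4 + (1120/3)x^3 + 280x^2 + 119x + 77/3


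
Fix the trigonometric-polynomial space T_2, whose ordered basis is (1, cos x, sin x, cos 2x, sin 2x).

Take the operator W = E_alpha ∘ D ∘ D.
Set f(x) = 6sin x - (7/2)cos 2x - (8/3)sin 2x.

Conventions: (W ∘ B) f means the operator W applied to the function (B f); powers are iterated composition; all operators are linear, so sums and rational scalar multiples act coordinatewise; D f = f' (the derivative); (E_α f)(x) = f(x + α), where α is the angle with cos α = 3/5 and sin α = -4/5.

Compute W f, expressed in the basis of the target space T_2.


D f = 6cos x - (16/3)cos 2x + 7sin 2x
D D f = -6sin x + 14cos 2x + (32/3)sin 2x
E_alpha D D f = (24/5)cos x - (18/5)sin x - (354/25)cos 2x + (784/75)sin 2x

the image equals g(x) = (24/5)cos x - (18/5)sin x - (354/25)cos 2x + (784/75)sin 2x


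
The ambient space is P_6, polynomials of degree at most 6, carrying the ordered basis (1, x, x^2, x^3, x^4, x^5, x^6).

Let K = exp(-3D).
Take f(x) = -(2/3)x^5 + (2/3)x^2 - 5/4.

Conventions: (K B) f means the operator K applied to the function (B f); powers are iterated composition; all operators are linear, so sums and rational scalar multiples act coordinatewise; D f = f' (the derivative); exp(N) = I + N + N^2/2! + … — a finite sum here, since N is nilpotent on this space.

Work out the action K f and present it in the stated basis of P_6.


order-1 term: 10x^4 - 4x
order-2 term: -60x^3 + 6
order-3 term: 180x^2
order-4 term: -270x
order-5 term: 162
the series for exp(-3D) f terminates at order 5
exp(-3D) f = -(2/3)x^5 + 10x^4 - 60x^3 + (542/3)x^2 - 274x + 667/4

the image equals g(x) = -(2/3)x^5 + 10x^4 - 60x^3 + (542/3)x^2 - 274x + 667/4


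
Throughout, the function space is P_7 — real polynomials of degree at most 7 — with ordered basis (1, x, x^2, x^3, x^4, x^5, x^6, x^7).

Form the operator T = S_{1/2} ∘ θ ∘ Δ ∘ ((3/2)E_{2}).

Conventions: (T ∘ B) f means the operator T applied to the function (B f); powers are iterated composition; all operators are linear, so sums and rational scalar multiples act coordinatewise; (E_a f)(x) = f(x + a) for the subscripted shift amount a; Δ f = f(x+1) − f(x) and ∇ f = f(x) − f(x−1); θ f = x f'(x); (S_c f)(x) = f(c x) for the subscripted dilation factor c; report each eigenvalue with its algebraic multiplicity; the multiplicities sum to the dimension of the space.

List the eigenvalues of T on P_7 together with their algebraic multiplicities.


λ = 0 (multiplicity 8)

image of 1: 0
image of x: 0
image of x^2: (3/2)x
image of x^3: (9/4)x^2 + (45/4)x
image of x^4: (9/4)x^3 + (45/2)x^2 + 57x
image of x^5: (15/8)x^4 + (225/8)x^3 + (285/2)x^2 + (975/4)x
image of x^6: (45/32)x^5 + (225/8)x^4 + (855/4)x^3 + (2925/4)x^2 + (1899/2)x
image of x^7: (63/64)x^6 + (1575/64)x^5 + (1995/8)x^4 + (20475/16)x^3 + (13293/4)x^2 + (13965/4)x
the matrix is upper triangular; its diagonal is (0, 0, 0, 0, 0, 0, 0, 0)
for a triangular matrix the eigenvalues are the diagonal entries, with algebraic multiplicity their repetition count
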